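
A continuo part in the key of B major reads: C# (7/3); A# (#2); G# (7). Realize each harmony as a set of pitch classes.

C#, E, G#, B | A#, B#, D#, F# | G#, B, D#, F#

C# (7/5/3): C#, E, G#, B.
A# (6/4/#2): A#, B#, D#, F#.
G# (7/5/3): G#, B, D#, F#.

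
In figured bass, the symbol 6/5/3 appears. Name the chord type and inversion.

Intervals of 6/5/3 above the bass form a seventh chord; the bass is the third, so this is first inversion.

seventh chord, first inversion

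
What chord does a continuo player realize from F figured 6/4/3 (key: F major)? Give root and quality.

The figures 6/4/3 indicate a seventh chord in second inversion.
In second inversion the root lies a fourth above the bass: a fourth above F in F major is Bb.
The chord tones are F, A, Bb, D, giving Bb major seventh.

Bb major seventh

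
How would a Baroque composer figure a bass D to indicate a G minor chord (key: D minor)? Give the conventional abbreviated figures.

6/4

D is the fifth of G minor, so the chord is in second inversion.
A triad in second inversion is figured 6/4, conventionally abbreviated 6/4.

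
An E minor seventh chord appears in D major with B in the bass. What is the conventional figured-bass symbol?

B is the fifth of E minor seventh, so the chord is in second inversion.
A seventh chord in second inversion is figured 6/4/3, conventionally abbreviated 4/3.

4/3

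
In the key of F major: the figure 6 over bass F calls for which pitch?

Counting 5 letter steps above F lands on D; in F major, that letter is D.

D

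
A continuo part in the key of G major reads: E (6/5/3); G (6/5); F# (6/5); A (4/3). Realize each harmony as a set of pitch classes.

E, G, B, C | G, B, D, E | F#, A, C, D | A, C, D, F#

E (6/5/3): E, G, B, C.
G (6/5/3): G, B, D, E.
F# (6/5/3): F#, A, C, D.
A (6/4/3): A, C, D, F#.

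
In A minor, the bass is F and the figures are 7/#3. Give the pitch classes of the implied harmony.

F, A#, C, E

The written figures 7/#3 are shorthand for 7/5/3: the 5 is implied.
A third above F in this key is A, raised to A# by the sharp.
A fifth above F in this key is C.
A seventh above F in this key is E.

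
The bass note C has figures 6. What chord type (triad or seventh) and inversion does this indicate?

6 is shorthand for 6/3.
Intervals of 6/3 above the bass form a triad; the bass is the third, so this is first inversion.

triad, first inversion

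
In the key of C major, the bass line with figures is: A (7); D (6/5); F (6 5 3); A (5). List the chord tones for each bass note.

A, C, E, G | D, F, A, B | F, A, C, D | A, C, E

A (7/5/3): A, C, E, G.
D (6/5/3): D, F, A, B.
F (6/5/3): F, A, C, D.
A (5/3): A, C, E.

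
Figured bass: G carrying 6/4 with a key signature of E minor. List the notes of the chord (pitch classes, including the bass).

G, C, E

A fourth above G in this key is C.
A sixth above G in this key is E.
Together with the bass G, this spells C major in second inversion.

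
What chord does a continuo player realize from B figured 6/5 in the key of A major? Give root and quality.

The figures 6/5 indicate a seventh chord in first inversion.
In first inversion the root lies a sixth above the bass: a sixth above B in A major is G#.
The chord tones are B, D, F#, G#, giving G# half-diminished seventh.

G# half-diminished seventh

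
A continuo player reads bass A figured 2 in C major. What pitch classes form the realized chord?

The written figures 2 are shorthand for 6/4/2: the 6/4 are implied.
A second above A in this key is B.
A fourth above A in this key is D.
A sixth above A in this key is F.
Together with the bass A, this spells B half-diminished seventh in third inversion.

A, B, D, F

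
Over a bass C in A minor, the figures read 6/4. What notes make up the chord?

C, F, A

A fourth above C in this key is F.
A sixth above C in this key is A.
Together with the bass C, this spells F major in second inversion.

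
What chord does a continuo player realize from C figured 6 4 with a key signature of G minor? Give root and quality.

The figures 6 4 indicate a triad in second inversion.
In second inversion the root lies a fourth above the bass: a fourth above C in G minor is F.
The chord tones are C, F, A, giving F major.

F major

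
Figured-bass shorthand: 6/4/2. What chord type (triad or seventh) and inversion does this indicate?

seventh chord, third inversion

Intervals of 6/4/2 above the bass form a seventh chord; the bass is the seventh, so this is third inversion.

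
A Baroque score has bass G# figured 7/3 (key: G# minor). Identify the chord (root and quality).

G# minor seventh

The figures 7/3 indicate a seventh chord in root position.
In root position the bass is the root, so the root is G#.
The chord tones are G#, B, D#, F#, giving G# minor seventh.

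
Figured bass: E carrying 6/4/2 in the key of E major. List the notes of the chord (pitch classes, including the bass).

E, F#, A, C#

A second above E in this key is F#.
A fourth above E in this key is A.
A sixth above E in this key is C#.
Together with the bass E, this spells F# minor seventh in third inversion.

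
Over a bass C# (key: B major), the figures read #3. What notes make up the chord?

The written figures #3 are shorthand for 5/3: the 5 is implied.
A third above C# in this key is E, raised to E# by the sharp.
A fifth above C# in this key is G#.
Together with the bass C#, this spells C# major in root position.

C#, E#, G#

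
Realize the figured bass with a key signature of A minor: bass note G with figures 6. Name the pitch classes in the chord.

G, B, E

The written figures 6 are shorthand for 6/3: the 3 is implied.
A third above G in this key is B.
A sixth above G in this key is E.
Together with the bass G, this spells E minor in first inversion.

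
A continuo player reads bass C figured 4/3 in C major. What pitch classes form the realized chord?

The written figures 4/3 are shorthand for 6/4/3: the 6 is implied.
A third above C in this key is E.
A fourth above C in this key is F.
A sixth above C in this key is A.
Together with the bass C, this spells F major seventh in second inversion.

C, E, F, A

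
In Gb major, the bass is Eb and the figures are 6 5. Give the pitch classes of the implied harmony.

Eb, Gb, Bb, Cb

The written figures 6 5 are shorthand for 6/5/3: the 3 is implied.
A third above Eb in this key is Gb.
A fifth above Eb in this key is Bb.
A sixth above Eb in this key is Cb.
Together with the bass Eb, this spells Cb major seventh in first inversion.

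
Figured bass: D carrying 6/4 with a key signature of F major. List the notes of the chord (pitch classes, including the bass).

D, G, Bb

A fourth above D in this key is G.
A sixth above D in this key is Bb.
Together with the bass D, this spells G minor in second inversion.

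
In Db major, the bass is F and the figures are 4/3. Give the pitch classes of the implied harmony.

The written figures 4/3 are shorthand for 6/4/3: the 6 is implied.
A third above F in this key is Ab.
A fourth above F in this key is Bb.
A sixth above F in this key is Db.
Together with the bass F, this spells Bb minor seventh in second inversion.

F, Ab, Bb, Db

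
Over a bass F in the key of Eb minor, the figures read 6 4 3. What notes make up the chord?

F, Ab, Bb, Db

A third above F in this key is Ab.
A fourth above F in this key is Bb.
A sixth above F in this key is Db.
Together with the bass F, this spells Bb minor seventh in second inversion.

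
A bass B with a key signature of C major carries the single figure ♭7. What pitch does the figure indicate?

Ab

Counting 6 letter steps above B lands on A; in C major, that letter is A.
The b7 figure lowers it a semitone, giving Ab.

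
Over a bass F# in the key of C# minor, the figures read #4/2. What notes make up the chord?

The written figures #4/2 are shorthand for 6/4/2: the 6 is implied.
A second above F# in this key is G#.
A fourth above F# in this key is B, raised to B# by the sharp.
A sixth above F# in this key is D#.
Together with the bass F#, this spells G# dominant seventh in third inversion.

F#, G#, B#, D#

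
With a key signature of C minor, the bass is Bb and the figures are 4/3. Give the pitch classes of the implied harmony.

Bb, D, Eb, G

The written figures 4/3 are shorthand for 6/4/3: the 6 is implied.
A third above Bb in this key is D.
A fourth above Bb in this key is Eb.
A sixth above Bb in this key is G.
Together with the bass Bb, this spells Eb major seventh in second inversion.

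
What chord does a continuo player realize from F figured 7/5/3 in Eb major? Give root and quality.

The figures 7/5/3 indicate a seventh chord in root position.
In root position the bass is the root, so the root is F.
The chord tones are F, Ab, C, Eb, giving F minor seventh.

F minor seventh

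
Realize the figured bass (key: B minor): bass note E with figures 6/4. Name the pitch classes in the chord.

E, A, C#

A fourth above E in this key is A.
A sixth above E in this key is C#.
Together with the bass E, this spells A major in second inversion.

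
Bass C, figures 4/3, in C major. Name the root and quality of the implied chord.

F major seventh

The figures 4/3 indicate a seventh chord in second inversion.
In second inversion the root lies a fourth above the bass: a fourth above C in C major is F.
The chord tones are C, E, F, A, giving F major seventh.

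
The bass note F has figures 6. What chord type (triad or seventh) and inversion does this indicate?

6 is shorthand for 6/3.
Intervals of 6/3 above the bass form a triad; the bass is the third, so this is first inversion.

triad, first inversion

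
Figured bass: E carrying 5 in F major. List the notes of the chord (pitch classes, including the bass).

The written figures 5 are shorthand for 5/3: the 3 is implied.
A third above E in this key is G.
A fifth above E in this key is Bb.
Together with the bass E, this spells E diminished in root position.

E, G, Bb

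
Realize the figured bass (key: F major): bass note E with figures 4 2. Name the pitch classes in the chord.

E, F, A, C

The written figures 4 2 are shorthand for 6/4/2: the 6 is implied.
A second above E in this key is F.
A fourth above E in this key is A.
A sixth above E in this key is C.
Together with the bass E, this spells F major seventh in third inversion.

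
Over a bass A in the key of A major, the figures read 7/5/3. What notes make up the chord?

A, C#, E, G#

A third above A in this key is C#.
A fifth above A in this key is E.
A seventh above A in this key is G#.
Together with the bass A, this spells A major seventh in root position.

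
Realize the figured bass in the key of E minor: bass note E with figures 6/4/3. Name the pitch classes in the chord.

E, G, A, C

A third above E in this key is G.
A fourth above E in this key is A.
A sixth above E in this key is C.
Together with the bass E, this spells A minor seventh in second inversion.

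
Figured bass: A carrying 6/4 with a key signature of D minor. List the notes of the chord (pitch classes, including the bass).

A fourth above A in this key is D.
A sixth above A in this key is F.
Together with the bass A, this spells D minor in second inversion.

A, D, F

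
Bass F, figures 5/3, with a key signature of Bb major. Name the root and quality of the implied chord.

F major

The figures 5/3 indicate a triad in root position.
In root position the bass is the root, so the root is F.
The chord tones are F, A, C, giving F major.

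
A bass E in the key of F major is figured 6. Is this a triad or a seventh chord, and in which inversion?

6 is shorthand for 6/3.
Intervals of 6/3 above the bass form a triad; the bass is the third, so this is first inversion.

triad, first inversion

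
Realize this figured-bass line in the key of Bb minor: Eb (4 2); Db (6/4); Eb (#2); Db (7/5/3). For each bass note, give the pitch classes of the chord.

Eb (6/4/2): Eb, F, Ab, C.
Db (6/4): Db, Gb, Bb.
Eb (6/4/#2): Eb, F#, Ab, C.
Db (7/5/3): Db, F, Ab, C.

Eb, F, Ab, C | Db, Gb, Bb | Eb, F#, Ab, C | Db, F, Ab, C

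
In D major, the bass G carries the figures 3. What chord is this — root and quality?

G major

The figures 3 indicate a triad in root position.
In root position the bass is the root, so the root is G.
The chord tones are G, B, D, giving G major.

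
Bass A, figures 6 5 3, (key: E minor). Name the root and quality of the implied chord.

F# half-diminished seventh

The figures 6 5 3 indicate a seventh chord in first inversion.
In first inversion the root lies a sixth above the bass: a sixth above A in E minor is F#.
The chord tones are A, C, E, F#, giving F# half-diminished seventh.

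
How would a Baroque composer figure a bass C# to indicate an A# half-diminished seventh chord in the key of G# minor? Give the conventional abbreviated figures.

C# is the third of A# half-diminished seventh, so the chord is in first inversion.
A seventh chord in first inversion is figured 6/5/3, conventionally abbreviated 6/5.

6/5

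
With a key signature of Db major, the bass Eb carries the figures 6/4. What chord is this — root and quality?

The figures 6/4 indicate a triad in second inversion.
In second inversion the root lies a fourth above the bass: a fourth above Eb in Db major is Ab.
The chord tones are Eb, Ab, C, giving Ab major.

Ab major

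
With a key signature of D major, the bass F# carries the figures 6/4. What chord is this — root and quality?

The figures 6/4 indicate a triad in second inversion.
In second inversion the root lies a fourth above the bass: a fourth above F# in D major is B.
The chord tones are F#, B, D, giving B minor.

B minor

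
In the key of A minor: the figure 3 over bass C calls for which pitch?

E

Counting 2 letter steps above C lands on E; in A minor, that letter is E.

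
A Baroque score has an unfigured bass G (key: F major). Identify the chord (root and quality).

G minor

An unfigured bass indicates a triad in root position.
In root position the bass is the root, so the root is G.
The chord tones are G, Bb, D, giving G minor.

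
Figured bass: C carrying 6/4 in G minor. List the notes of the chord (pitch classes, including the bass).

C, F, A

A fourth above C in this key is F.
A sixth above C in this key is A.
Together with the bass C, this spells F major in second inversion.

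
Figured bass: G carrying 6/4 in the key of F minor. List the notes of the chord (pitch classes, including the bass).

A fourth above G in this key is C.
A sixth above G in this key is Eb.
Together with the bass G, this spells C minor in second inversion.

G, C, Eb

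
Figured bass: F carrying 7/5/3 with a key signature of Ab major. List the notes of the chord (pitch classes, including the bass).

F, Ab, C, Eb

A third above F in this key is Ab.
A fifth above F in this key is C.
A seventh above F in this key is Eb.
Together with the bass F, this spells F minor seventh in root position.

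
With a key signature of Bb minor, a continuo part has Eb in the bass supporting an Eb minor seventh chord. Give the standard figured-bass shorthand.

7

Eb is the root of Eb minor seventh, so the chord is in root position.
A seventh chord in root position is figured 7/5/3, conventionally abbreviated 7.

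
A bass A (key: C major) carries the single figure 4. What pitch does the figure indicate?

D

Counting 3 letter steps above A lands on D; in C major, that letter is D.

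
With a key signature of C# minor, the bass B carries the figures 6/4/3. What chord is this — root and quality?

E major seventh

The figures 6/4/3 indicate a seventh chord in second inversion.
In second inversion the root lies a fourth above the bass: a fourth above B in C# minor is E.
The chord tones are B, D#, E, G#, giving E major seventh.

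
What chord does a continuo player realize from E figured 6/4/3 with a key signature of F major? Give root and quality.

A minor seventh

The figures 6/4/3 indicate a seventh chord in second inversion.
In second inversion the root lies a fourth above the bass: a fourth above E in F major is A.
The chord tones are E, G, A, C, giving A minor seventh.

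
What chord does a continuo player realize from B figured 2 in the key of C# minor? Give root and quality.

C# minor seventh

The figures 2 indicate a seventh chord in third inversion.
In third inversion the root lies a second above the bass: a second above B in C# minor is C#.
The chord tones are B, C#, E, G#, giving C# minor seventh.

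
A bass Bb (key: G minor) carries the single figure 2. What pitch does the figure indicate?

Counting 1 letter step above Bb lands on C; in G minor, that letter is C.

C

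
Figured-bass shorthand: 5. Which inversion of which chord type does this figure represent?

triad, root position

5 is shorthand for 5/3.
Intervals of 5/3 above the bass form a triad; the bass is the root, so this is root position.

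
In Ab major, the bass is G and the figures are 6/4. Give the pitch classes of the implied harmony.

G, C, Eb

A fourth above G in this key is C.
A sixth above G in this key is Eb.
Together with the bass G, this spells C minor in second inversion.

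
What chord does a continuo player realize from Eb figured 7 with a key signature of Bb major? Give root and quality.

Eb major seventh

The figures 7 indicate a seventh chord in root position.
In root position the bass is the root, so the root is Eb.
The chord tones are Eb, G, Bb, D, giving Eb major seventh.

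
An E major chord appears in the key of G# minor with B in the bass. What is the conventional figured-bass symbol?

6/4

B is the fifth of E major, so the chord is in second inversion.
A triad in second inversion is figured 6/4, conventionally abbreviated 6/4.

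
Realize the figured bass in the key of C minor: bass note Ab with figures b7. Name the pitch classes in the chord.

The written figures b7 are shorthand for 7/5/3: the 5/3 are implied.
A third above Ab in this key is C.
A fifth above Ab in this key is Eb.
A seventh above Ab in this key is G, lowered to Gb by the flat.
Together with the bass Ab, this spells Ab dominant seventh in root position.

Ab, C, Eb, Gb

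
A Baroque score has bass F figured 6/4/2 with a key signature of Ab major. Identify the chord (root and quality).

The figures 6/4/2 indicate a seventh chord in third inversion.
In third inversion the root lies a second above the bass: a second above F in Ab major is G.
The chord tones are F, G, Bb, Db, giving G half-diminished seventh.

G half-diminished seventh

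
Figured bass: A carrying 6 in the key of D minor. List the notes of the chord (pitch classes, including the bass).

The written figures 6 are shorthand for 6/3: the 3 is implied.
A third above A in this key is C.
A sixth above A in this key is F.
Together with the bass A, this spells F major in first inversion.

A, C, F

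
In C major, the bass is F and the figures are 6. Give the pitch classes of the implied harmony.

F, A, D

The written figures 6 are shorthand for 6/3: the 3 is implied.
A third above F in this key is A.
A sixth above F in this key is D.
Together with the bass F, this spells D minor in first inversion.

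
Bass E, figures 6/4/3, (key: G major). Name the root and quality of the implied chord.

The figures 6/4/3 indicate a seventh chord in second inversion.
In second inversion the root lies a fourth above the bass: a fourth above E in G major is A.
The chord tones are E, G, A, C, giving A minor seventh.

A minor seventh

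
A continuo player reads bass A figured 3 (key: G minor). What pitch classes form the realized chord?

The written figures 3 are shorthand for 5/3: the 5 is implied.
A third above A in this key is C.
A fifth above A in this key is Eb.
Together with the bass A, this spells A diminished in root position.

A, C, Eb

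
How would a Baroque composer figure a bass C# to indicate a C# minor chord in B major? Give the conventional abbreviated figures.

C# is the root of C# minor, so the chord is in root position.
A triad in root position is figured 5/3, conventionally abbreviated (no figures — root-position triad).

no figures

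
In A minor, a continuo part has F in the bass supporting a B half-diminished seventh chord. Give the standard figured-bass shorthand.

F is the fifth of B half-diminished seventh, so the chord is in second inversion.
A seventh chord in second inversion is figured 6/4/3, conventionally abbreviated 4/3.

4/3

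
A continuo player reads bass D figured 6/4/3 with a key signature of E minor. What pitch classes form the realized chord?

D, F#, G, B

A third above D in this key is F#.
A fourth above D in this key is G.
A sixth above D in this key is B.
Together with the bass D, this spells G major seventh in second inversion.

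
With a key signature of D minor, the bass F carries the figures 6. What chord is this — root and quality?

D minor

The figures 6 indicate a triad in first inversion.
In first inversion the root lies a sixth above the bass: a sixth above F in D minor is D.
The chord tones are F, A, D, giving D minor.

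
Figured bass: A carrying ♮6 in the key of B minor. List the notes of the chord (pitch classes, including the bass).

The written figures ♮6 are shorthand for 6/3: the 3 is implied.
A third above A in this key is C#.
A sixth above A in this key is F#, made natural (F) by the ♮ figure.
Together with the bass A, this spells F augmented in first inversion.

A, C#, F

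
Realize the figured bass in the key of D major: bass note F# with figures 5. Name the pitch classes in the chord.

F#, A, C#

The written figures 5 are shorthand for 5/3: the 3 is implied.
A third above F# in this key is A.
A fifth above F# in this key is C#.
Together with the bass F#, this spells F# minor in root position.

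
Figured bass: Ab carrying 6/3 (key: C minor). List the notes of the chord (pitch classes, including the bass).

A third above Ab in this key is C.
A sixth above Ab in this key is F.
Together with the bass Ab, this spells F minor in first inversion.

Ab, C, F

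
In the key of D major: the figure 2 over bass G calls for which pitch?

Counting 1 letter step above G lands on A; in D major, that letter is A.

A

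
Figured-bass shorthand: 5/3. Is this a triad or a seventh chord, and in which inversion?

triad, root position

Intervals of 5/3 above the bass form a triad; the bass is the root, so this is root position.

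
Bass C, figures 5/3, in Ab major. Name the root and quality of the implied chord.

C minor

The figures 5/3 indicate a triad in root position.
In root position the bass is the root, so the root is C.
The chord tones are C, Eb, G, giving C minor.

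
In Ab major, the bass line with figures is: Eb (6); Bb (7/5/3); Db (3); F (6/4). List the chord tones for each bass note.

Eb, G, C | Bb, Db, F, Ab | Db, F, Ab | F, Bb, Db

Eb (6/3): Eb, G, C.
Bb (7/5/3): Bb, Db, F, Ab.
Db (5/3): Db, F, Ab.
F (6/4): F, Bb, Db.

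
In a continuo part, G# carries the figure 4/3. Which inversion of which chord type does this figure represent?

seventh chord, second inversion

4/3 is shorthand for 6/4/3.
Intervals of 6/4/3 above the bass form a seventh chord; the bass is the fifth, so this is second inversion.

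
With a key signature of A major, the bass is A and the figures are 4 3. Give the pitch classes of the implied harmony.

The written figures 4 3 are shorthand for 6/4/3: the 6 is implied.
A third above A in this key is C#.
A fourth above A in this key is D.
A sixth above A in this key is F#.
Together with the bass A, this spells D major seventh in second inversion.

A, C#, D, F#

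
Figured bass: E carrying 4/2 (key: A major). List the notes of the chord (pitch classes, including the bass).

The written figures 4/2 are shorthand for 6/4/2: the 6 is implied.
A second above E in this key is F#.
A fourth above E in this key is A.
A sixth above E in this key is C#.
Together with the bass E, this spells F# minor seventh in third inversion.

E, F#, A, C#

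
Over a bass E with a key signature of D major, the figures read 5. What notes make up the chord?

E, G, B

The written figures 5 are shorthand for 5/3: the 3 is implied.
A third above E in this key is G.
A fifth above E in this key is B.
Together with the bass E, this spells E minor in root position.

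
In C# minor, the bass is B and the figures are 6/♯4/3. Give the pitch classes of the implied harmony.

A third above B in this key is D#.
A fourth above B in this key is E, raised to E# by the sharp.
A sixth above B in this key is G#.
Together with the bass B, this spells E# half-diminished seventh in second inversion.

B, D#, E#, G#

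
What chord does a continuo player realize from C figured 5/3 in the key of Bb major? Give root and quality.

C minor

The figures 5/3 indicate a triad in root position.
In root position the bass is the root, so the root is C.
The chord tones are C, Eb, G, giving C minor.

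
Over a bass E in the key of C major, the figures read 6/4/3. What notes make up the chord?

A third above E in this key is G.
A fourth above E in this key is A.
A sixth above E in this key is C.
Together with the bass E, this spells A minor seventh in second inversion.

E, G, A, C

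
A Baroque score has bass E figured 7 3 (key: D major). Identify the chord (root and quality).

E minor seventh

The figures 7 3 indicate a seventh chord in root position.
In root position the bass is the root, so the root is E.
The chord tones are E, G, B, D, giving E minor seventh.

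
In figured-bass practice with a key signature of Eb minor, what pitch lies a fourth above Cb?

Counting 3 letter steps above Cb lands on F; in Eb minor, that letter is F.

F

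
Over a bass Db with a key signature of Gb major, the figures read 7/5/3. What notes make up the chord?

Db, F, Ab, Cb

A third above Db in this key is F.
A fifth above Db in this key is Ab.
A seventh above Db in this key is Cb.
Together with the bass Db, this spells Db dominant seventh in root position.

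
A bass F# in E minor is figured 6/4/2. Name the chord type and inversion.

seventh chord, third inversion

Intervals of 6/4/2 above the bass form a seventh chord; the bass is the seventh, so this is third inversion.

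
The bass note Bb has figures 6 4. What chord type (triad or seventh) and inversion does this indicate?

triad, second inversion

Intervals of 6/4 above the bass form a triad; the bass is the fifth, so this is second inversion.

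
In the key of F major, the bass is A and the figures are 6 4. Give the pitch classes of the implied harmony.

A fourth above A in this key is D.
A sixth above A in this key is F.
Together with the bass A, this spells D minor in second inversion.

A, D, F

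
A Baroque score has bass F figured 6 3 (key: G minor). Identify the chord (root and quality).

D minor

The figures 6 3 indicate a triad in first inversion.
In first inversion the root lies a sixth above the bass: a sixth above F in G minor is D.
The chord tones are F, A, D, giving D minor.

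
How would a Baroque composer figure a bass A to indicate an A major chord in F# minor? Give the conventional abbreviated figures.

no figures

A is the root of A major, so the chord is in root position.
A triad in root position is figured 5/3, conventionally abbreviated (no figures — root-position triad).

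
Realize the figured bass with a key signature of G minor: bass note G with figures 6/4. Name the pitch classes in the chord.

G, C, Eb

A fourth above G in this key is C.
A sixth above G in this key is Eb.
Together with the bass G, this spells C minor in second inversion.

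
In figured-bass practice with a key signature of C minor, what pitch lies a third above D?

F

Counting 2 letter steps above D lands on F; in C minor, that letter is F.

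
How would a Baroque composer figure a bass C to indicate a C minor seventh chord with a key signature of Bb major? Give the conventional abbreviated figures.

7

C is the root of C minor seventh, so the chord is in root position.
A seventh chord in root position is figured 7/5/3, conventionally abbreviated 7.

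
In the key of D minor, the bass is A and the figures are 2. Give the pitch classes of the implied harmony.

A, Bb, D, F

The written figures 2 are shorthand for 6/4/2: the 6/4 are implied.
A second above A in this key is Bb.
A fourth above A in this key is D.
A sixth above A in this key is F.
Together with the bass A, this spells Bb major seventh in third inversion.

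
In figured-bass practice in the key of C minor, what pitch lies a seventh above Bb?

Ab

Counting 6 letter steps above Bb lands on A; in C minor, that letter is Ab.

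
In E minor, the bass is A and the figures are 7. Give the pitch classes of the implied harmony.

A, C, E, G

The written figures 7 are shorthand for 7/5/3: the 5/3 are implied.
A third above A in this key is C.
A fifth above A in this key is E.
A seventh above A in this key is G.
Together with the bass A, this spells A minor seventh in root position.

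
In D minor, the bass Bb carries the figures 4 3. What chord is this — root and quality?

The figures 4 3 indicate a seventh chord in second inversion.
In second inversion the root lies a fourth above the bass: a fourth above Bb in D minor is E.
The chord tones are Bb, D, E, G, giving E half-diminished seventh.

E half-diminished seventh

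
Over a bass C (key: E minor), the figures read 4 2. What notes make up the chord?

C, D, F#, A

The written figures 4 2 are shorthand for 6/4/2: the 6 is implied.
A second above C in this key is D.
A fourth above C in this key is F#.
A sixth above C in this key is A.
Together with the bass C, this spells D dominant seventh in third inversion.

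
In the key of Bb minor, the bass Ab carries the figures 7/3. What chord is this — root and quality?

The figures 7/3 indicate a seventh chord in root position.
In root position the bass is the root, so the root is Ab.
The chord tones are Ab, C, Eb, Gb, giving Ab dominant seventh.

Ab dominant seventh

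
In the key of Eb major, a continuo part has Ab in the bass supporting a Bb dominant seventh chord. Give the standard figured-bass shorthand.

Ab is the seventh of Bb dominant seventh, so the chord is in third inversion.
A seventh chord in third inversion is figured 6/4/2, conventionally abbreviated 4/2.

4/2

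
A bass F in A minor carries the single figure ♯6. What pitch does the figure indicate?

D#

Counting 5 letter steps above F lands on D; in A minor, that letter is D.
The #6 figure raises it a semitone, giving D#.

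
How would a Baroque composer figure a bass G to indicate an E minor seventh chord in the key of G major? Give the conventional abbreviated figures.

G is the third of E minor seventh, so the chord is in first inversion.
A seventh chord in first inversion is figured 6/5/3, conventionally abbreviated 6/5.

6/5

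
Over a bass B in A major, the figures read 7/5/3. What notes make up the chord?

A third above B in this key is D.
A fifth above B in this key is F#.
A seventh above B in this key is A.
Together with the bass B, this spells B minor seventh in root position.

B, D, F#, A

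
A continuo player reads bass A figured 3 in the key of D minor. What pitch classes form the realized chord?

A, C, E

The written figures 3 are shorthand for 5/3: the 5 is implied.
A third above A in this key is C.
A fifth above A in this key is E.
Together with the bass A, this spells A minor in root position.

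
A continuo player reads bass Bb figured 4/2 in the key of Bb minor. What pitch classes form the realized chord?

Bb, C, Eb, Gb

The written figures 4/2 are shorthand for 6/4/2: the 6 is implied.
A second above Bb in this key is C.
A fourth above Bb in this key is Eb.
A sixth above Bb in this key is Gb.
Together with the bass Bb, this spells C half-diminished seventh in third inversion.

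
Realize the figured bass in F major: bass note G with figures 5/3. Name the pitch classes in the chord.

A third above G in this key is Bb.
A fifth above G in this key is D.
Together with the bass G, this spells G minor in root position.

G, Bb, D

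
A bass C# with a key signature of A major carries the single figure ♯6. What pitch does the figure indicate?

A#

Counting 5 letter steps above C# lands on A; in A major, that letter is A.
The #6 figure raises it a semitone, giving A#.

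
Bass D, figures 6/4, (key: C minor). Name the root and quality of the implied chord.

The figures 6/4 indicate a triad in second inversion.
In second inversion the root lies a fourth above the bass: a fourth above D in C minor is G.
The chord tones are D, G, Bb, giving G minor.

G minor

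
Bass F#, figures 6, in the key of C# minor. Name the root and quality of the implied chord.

D# diminished

The figures 6 indicate a triad in first inversion.
In first inversion the root lies a sixth above the bass: a sixth above F# in C# minor is D#.
The chord tones are F#, A, D#, giving D# diminished.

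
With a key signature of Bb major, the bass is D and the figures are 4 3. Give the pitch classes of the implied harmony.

The written figures 4 3 are shorthand for 6/4/3: the 6 is implied.
A third above D in this key is F.
A fourth above D in this key is G.
A sixth above D in this key is Bb.
Together with the bass D, this spells G minor seventh in second inversion.

D, F, G, Bb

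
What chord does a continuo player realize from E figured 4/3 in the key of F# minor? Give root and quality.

The figures 4/3 indicate a seventh chord in second inversion.
In second inversion the root lies a fourth above the bass: a fourth above E in F# minor is A.
The chord tones are E, G#, A, C#, giving A major seventh.

A major seventh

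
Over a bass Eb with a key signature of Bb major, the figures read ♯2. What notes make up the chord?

Eb, F#, A, C

The written figures ♯2 are shorthand for 6/4/2: the 6/4 are implied.
A second above Eb in this key is F, raised to F# by the sharp.
A fourth above Eb in this key is A.
A sixth above Eb in this key is C.
Together with the bass Eb, this spells F# diminished seventh in third inversion.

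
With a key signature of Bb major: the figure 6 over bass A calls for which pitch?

F

Counting 5 letter steps above A lands on F; in Bb major, that letter is F.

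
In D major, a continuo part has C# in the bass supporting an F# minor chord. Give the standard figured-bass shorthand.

6/4

C# is the fifth of F# minor, so the chord is in second inversion.
A triad in second inversion is figured 6/4, conventionally abbreviated 6/4.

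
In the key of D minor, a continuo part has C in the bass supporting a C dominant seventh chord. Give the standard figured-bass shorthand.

C is the root of C dominant seventh, so the chord is in root position.
A seventh chord in root position is figured 7/5/3, conventionally abbreviated 7.

7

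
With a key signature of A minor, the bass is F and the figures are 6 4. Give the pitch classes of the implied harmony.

F, B, D

A fourth above F in this key is B.
A sixth above F in this key is D.
Together with the bass F, this spells B diminished in second inversion.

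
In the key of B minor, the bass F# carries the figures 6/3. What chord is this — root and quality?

The figures 6/3 indicate a triad in first inversion.
In first inversion the root lies a sixth above the bass: a sixth above F# in B minor is D.
The chord tones are F#, A, D, giving D major.

D major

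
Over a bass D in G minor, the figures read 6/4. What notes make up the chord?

D, G, Bb

A fourth above D in this key is G.
A sixth above D in this key is Bb.
Together with the bass D, this spells G minor in second inversion.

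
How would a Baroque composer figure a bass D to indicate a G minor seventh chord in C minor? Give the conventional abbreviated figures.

4/3

D is the fifth of G minor seventh, so the chord is in second inversion.
A seventh chord in second inversion is figured 6/4/3, conventionally abbreviated 4/3.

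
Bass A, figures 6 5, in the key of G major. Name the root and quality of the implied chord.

F# half-diminished seventh

The figures 6 5 indicate a seventh chord in first inversion.
In first inversion the root lies a sixth above the bass: a sixth above A in G major is F#.
The chord tones are A, C, E, F#, giving F# half-diminished seventh.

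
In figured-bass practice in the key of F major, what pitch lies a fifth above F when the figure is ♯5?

Counting 4 letter steps above F lands on C; in F major, that letter is C.
The #5 figure raises it a semitone, giving C#.

C#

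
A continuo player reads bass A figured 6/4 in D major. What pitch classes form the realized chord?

A, D, F#

A fourth above A in this key is D.
A sixth above A in this key is F#.
Together with the bass A, this spells D major in second inversion.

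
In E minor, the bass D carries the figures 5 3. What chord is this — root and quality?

The figures 5 3 indicate a triad in root position.
In root position the bass is the root, so the root is D.
The chord tones are D, F#, A, giving D major.

D major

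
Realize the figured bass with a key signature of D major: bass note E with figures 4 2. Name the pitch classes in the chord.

E, F#, A, C#

The written figures 4 2 are shorthand for 6/4/2: the 6 is implied.
A second above E in this key is F#.
A fourth above E in this key is A.
A sixth above E in this key is C#.
Together with the bass E, this spells F# minor seventh in third inversion.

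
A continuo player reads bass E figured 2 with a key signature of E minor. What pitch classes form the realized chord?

The written figures 2 are shorthand for 6/4/2: the 6/4 are implied.
A second above E in this key is F#.
A fourth above E in this key is A.
A sixth above E in this key is C.
Together with the bass E, this spells F# half-diminished seventh in third inversion.

E, F#, A, C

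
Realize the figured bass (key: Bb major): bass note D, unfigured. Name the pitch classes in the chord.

An unfigured bass implies 5/3.
A third above D in this key is F.
A fifth above D in this key is A.
Together with the bass D, this spells D minor in root position.

D, F, A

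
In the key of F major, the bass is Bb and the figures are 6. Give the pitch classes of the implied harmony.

Bb, D, G

The written figures 6 are shorthand for 6/3: the 3 is implied.
A third above Bb in this key is D.
A sixth above Bb in this key is G.
Together with the bass Bb, this spells G minor in first inversion.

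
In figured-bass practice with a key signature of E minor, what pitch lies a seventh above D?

Counting 6 letter steps above D lands on C; in E minor, that letter is C.

C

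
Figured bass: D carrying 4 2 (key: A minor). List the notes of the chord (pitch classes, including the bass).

The written figures 4 2 are shorthand for 6/4/2: the 6 is implied.
A second above D in this key is E.
A fourth above D in this key is G.
A sixth above D in this key is B.
Together with the bass D, this spells E minor seventh in third inversion.

D, E, G, B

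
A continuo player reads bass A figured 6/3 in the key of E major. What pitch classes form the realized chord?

A third above A in this key is C#.
A sixth above A in this key is F#.
Together with the bass A, this spells F# minor in first inversion.

A, C#, F#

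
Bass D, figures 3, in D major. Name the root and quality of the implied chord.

D major

The figures 3 indicate a triad in root position.
In root position the bass is the root, so the root is D.
The chord tones are D, F#, A, giving D major.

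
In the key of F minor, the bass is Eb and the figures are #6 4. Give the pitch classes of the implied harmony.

Eb, Ab, C#

A fourth above Eb in this key is Ab.
A sixth above Eb in this key is C, raised to C# by the sharp.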